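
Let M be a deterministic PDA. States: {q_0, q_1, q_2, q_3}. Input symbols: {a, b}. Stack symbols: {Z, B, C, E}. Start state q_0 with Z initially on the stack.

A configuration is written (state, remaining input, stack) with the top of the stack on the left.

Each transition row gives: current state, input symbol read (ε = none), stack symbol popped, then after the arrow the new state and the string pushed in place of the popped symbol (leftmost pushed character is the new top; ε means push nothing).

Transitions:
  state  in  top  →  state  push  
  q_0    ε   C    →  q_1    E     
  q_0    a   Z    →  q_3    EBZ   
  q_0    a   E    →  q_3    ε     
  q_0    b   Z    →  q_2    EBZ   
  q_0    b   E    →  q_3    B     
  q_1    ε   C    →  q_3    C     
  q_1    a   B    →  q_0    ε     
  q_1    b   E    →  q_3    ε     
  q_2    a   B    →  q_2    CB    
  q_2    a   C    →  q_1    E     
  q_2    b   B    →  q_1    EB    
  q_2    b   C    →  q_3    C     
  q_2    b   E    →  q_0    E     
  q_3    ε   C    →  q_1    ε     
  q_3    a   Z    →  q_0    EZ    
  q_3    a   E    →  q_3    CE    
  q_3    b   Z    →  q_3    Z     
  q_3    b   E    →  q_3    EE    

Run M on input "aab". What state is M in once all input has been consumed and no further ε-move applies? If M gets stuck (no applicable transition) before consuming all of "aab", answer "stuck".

(q_0, aab, Z)
  read a, top Z: go to q_3, push EBZ → (q_3, ab, EBZ)
  read a, top E: go to q_3, push CE → (q_3, b, CEBZ)
  ε-move, top C: go to q_1, push ε → (q_1, b, EBZ)
  read b, top E: go to q_3, push ε → (q_3, ε, BZ)
All input consumed; M is in state q_3.

q_3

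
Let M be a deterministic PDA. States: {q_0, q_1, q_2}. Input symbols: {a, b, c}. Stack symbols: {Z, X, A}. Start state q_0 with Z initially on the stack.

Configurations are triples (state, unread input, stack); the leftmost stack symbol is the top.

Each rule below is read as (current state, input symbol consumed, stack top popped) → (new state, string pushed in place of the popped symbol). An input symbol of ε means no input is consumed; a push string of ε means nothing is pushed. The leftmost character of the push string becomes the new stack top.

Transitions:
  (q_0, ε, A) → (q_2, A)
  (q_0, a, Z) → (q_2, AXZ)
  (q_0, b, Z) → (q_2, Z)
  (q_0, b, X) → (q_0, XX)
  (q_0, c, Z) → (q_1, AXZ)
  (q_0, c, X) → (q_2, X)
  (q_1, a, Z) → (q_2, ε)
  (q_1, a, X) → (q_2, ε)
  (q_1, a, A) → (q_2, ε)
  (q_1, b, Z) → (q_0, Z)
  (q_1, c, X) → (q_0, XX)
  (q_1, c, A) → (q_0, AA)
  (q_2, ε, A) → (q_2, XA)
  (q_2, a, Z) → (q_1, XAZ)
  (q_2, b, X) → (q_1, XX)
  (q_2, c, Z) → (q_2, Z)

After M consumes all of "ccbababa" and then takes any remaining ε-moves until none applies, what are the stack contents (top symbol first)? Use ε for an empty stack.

(q_0, ccbababa, Z)
  read c, top Z: go to q_1, push AXZ → (q_1, cbababa, AXZ)
  read c, top A: go to q_0, push AA → (q_0, bababa, AAXZ)
  ε-move, top A: go to q_2, push A → (q_2, bababa, AAXZ)
  ε-move, top A: go to q_2, push XA → (q_2, bababa, XAAXZ)
  read b, top X: go to q_1, push XX → (q_1, ababa, XXAAXZ)
  read a, top X: go to q_2, push ε → (q_2, baba, XAAXZ)
  read b, top X: go to q_1, push XX → (q_1, aba, XXAAXZ)
  read a, top X: go to q_2, push ε → (q_2, ba, XAAXZ)
  read b, top X: go to q_1, push XX → (q_1, a, XXAAXZ)
  read a, top X: go to q_2, push ε → (q_2, ε, XAAXZ)
All input consumed in state q_2 with stack XAAXZ.

XAAXZ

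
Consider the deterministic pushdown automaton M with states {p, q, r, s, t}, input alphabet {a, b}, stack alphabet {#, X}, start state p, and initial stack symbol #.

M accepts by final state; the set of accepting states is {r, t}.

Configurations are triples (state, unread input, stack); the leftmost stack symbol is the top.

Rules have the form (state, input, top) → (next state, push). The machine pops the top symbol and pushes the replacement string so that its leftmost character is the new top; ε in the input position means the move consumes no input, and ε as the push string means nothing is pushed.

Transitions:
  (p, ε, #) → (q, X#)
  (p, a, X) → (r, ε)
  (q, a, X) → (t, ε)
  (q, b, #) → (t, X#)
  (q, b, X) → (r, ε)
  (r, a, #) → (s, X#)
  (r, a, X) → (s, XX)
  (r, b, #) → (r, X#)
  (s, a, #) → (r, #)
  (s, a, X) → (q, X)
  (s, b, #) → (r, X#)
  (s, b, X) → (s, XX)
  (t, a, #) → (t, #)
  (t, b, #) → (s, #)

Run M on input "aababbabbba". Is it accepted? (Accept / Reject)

(p, aababbabbba, #)
  ε-move, top #: go to q, push X# → (q, aababbabbba, X#)
  read a, top X: go to t, push ε → (t, ababbabbba, #)
  read a, top #: go to t, push # → (t, babbabbba, #)
  read b, top #: go to s, push # → (s, abbabbba, #)
  read a, top #: go to r, push # → (r, bbabbba, #)
  read b, top #: go to r, push X# → (r, babbba, X#)
No transition applies at (r, babbba, X#); input not fully consumed.

Reject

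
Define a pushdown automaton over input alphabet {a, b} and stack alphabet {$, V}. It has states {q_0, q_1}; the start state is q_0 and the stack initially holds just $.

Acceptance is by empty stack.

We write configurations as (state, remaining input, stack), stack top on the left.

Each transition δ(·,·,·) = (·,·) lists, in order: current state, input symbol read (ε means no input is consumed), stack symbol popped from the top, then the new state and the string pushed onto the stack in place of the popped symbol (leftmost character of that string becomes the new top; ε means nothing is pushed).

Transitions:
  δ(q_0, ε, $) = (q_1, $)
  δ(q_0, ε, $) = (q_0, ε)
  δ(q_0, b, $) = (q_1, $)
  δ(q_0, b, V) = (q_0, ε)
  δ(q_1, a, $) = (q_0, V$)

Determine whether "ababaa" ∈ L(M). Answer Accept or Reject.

Reject

No computation consumes all input and empties the stack.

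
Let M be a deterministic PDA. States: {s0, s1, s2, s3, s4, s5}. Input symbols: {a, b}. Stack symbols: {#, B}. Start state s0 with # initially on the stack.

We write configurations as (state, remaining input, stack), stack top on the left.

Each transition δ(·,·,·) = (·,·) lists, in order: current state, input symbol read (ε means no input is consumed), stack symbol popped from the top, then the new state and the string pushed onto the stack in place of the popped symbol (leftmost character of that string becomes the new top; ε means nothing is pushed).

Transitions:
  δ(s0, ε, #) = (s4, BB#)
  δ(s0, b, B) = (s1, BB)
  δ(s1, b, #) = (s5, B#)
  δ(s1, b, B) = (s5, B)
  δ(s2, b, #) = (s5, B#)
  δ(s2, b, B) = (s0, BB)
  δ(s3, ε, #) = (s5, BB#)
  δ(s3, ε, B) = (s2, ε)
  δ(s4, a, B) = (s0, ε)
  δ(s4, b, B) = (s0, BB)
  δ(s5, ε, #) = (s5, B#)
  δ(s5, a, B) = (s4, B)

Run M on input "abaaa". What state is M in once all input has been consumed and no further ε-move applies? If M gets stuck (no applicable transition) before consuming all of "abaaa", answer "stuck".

(s0, abaaa, #)
  ε-move, top #: go to s4, push BB# → (s4, abaaa, BB#)
  read a, top B: go to s0, push ε → (s0, baaa, B#)
  read b, top B: go to s1, push BB → (s1, aaa, BB#)
No transition for (s1, a, top B); M blocks with input aaa remaining.

stuck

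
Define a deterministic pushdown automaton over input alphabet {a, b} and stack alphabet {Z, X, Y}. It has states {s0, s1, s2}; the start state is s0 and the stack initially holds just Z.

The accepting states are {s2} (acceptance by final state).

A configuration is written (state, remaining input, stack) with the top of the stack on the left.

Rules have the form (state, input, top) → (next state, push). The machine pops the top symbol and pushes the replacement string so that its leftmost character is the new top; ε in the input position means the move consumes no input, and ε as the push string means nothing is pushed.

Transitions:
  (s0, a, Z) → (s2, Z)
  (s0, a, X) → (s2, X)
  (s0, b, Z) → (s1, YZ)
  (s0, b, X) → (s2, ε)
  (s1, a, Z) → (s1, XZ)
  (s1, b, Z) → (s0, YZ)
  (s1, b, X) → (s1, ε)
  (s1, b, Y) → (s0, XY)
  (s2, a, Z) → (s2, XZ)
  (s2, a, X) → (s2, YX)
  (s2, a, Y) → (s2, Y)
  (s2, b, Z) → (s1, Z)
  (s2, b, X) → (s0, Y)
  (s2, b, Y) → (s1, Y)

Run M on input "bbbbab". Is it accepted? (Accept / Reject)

(s0, bbbbab, Z) ⊢ (s1, bbbab, YZ) ⊢ (s0, bbab, XYZ) ⊢ (s2, bab, YZ) ⊢ (s1, ab, YZ)
No transition applies at (s1, ab, YZ); input not fully consumed.

Reject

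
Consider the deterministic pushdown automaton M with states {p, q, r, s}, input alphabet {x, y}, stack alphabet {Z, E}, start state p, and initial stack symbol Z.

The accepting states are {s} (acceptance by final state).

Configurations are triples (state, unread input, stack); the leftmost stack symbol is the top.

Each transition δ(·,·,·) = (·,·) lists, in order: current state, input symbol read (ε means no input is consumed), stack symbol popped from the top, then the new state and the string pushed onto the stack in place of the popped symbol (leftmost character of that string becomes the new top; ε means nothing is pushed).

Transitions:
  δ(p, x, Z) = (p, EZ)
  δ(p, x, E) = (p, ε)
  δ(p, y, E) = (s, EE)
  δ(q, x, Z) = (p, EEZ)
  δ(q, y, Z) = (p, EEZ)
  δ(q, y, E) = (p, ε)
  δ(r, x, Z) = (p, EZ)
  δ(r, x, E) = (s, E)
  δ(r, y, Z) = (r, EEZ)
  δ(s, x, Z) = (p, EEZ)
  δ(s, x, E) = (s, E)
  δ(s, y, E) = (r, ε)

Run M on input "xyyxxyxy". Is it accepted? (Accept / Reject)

Accept

(p, xyyxxyxy, Z)
  read x, top Z: go to p, push EZ → (p, yyxxyxy, EZ)
  read y, top E: go to s, push EE → (s, yxxyxy, EEZ)
  read y, top E: go to r, push ε → (r, xxyxy, EZ)
  read x, top E: go to s, push E → (s, xyxy, EZ)
  read x, top E: go to s, push E → (s, yxy, EZ)
  read y, top E: go to r, push ε → (r, xy, Z)
  read x, top Z: go to p, push EZ → (p, y, EZ)
  read y, top E: go to s, push EE → (s, ε, EEZ)
All input consumed; state s ∈ F.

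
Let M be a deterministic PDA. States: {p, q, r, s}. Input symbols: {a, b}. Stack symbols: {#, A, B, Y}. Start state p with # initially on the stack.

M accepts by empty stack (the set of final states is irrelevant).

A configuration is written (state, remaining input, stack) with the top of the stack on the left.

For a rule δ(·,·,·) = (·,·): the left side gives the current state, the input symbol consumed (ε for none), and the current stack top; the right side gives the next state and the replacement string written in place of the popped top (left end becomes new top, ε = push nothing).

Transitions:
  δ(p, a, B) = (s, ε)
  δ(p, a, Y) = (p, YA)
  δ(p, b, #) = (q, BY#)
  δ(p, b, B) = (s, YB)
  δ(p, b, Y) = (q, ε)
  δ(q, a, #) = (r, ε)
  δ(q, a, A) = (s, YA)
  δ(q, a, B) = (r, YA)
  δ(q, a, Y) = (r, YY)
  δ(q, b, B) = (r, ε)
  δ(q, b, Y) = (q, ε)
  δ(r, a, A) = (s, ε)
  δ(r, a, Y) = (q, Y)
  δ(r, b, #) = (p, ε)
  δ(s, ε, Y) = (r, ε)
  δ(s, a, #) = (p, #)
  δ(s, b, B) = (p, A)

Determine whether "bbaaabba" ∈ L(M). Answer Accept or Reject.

Accept

(p, bbaaabba, #) ⊢ (q, baaabba, BY#) ⊢ (r, aaabba, Y#) ⊢ (q, aabba, Y#) ⊢ (r, abba, YY#) ⊢ (q, bba, YY#) ⊢ (q, ba, Y#) ⊢ (q, a, #) ⊢ (r, ε, ε)
All input consumed and the stack is empty.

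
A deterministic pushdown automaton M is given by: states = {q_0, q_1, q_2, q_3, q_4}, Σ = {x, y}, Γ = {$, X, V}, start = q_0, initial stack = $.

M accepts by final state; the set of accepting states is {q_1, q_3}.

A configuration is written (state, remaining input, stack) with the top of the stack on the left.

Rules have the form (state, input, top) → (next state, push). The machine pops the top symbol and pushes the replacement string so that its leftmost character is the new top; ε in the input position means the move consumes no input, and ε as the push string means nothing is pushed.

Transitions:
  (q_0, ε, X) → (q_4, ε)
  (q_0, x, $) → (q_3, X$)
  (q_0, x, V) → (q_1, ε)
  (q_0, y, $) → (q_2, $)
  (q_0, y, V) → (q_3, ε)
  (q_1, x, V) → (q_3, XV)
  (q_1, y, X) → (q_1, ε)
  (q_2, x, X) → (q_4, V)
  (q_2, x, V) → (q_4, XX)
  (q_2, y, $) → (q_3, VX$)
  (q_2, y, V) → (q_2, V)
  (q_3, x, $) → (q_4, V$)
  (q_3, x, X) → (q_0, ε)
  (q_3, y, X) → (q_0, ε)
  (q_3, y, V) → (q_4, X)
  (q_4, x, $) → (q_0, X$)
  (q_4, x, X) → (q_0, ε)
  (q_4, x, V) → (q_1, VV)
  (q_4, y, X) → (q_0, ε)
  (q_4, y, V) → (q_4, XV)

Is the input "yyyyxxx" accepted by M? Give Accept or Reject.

Reject

(q_0, yyyyxxx, $) ⊢ (q_2, yyyxxx, $) ⊢ (q_3, yyxxx, VX$) ⊢ (q_4, yxxx, XX$) ⊢ (q_0, xxx, X$) ⊢ (q_4, xxx, $) ⊢ (q_0, xx, X$) ⊢ (q_4, xx, $) ⊢ (q_0, x, X$) ⊢ (q_4, x, $) ⊢ (q_0, ε, X$) ⊢ (q_4, ε, $)
All input consumed; state q_4 ∉ F and no further ε-move applies.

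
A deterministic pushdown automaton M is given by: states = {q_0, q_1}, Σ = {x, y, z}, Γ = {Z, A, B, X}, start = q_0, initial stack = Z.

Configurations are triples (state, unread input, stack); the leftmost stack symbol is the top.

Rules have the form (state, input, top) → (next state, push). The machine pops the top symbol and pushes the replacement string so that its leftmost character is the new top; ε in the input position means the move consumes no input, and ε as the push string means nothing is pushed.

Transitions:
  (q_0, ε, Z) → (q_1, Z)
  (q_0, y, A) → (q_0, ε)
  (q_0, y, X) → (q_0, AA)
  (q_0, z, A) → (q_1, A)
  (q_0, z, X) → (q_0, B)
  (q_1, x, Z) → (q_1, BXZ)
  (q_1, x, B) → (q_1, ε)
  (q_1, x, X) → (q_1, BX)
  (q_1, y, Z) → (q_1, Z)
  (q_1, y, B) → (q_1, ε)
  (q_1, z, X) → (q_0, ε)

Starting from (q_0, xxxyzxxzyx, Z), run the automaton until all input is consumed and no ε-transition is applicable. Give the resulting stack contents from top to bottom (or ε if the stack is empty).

(q_0, xxxyzxxzyx, Z) ⊢ (q_1, xxxyzxxzyx, Z) ⊢ (q_1, xxyzxxzyx, BXZ) ⊢ (q_1, xyzxxzyx, XZ) ⊢ (q_1, yzxxzyx, BXZ) ⊢ (q_1, zxxzyx, XZ) ⊢ (q_0, xxzyx, Z) ⊢ (q_1, xxzyx, Z) ⊢ (q_1, xzyx, BXZ) ⊢ (q_1, zyx, XZ) ⊢ (q_0, yx, Z) ⊢ (q_1, yx, Z) ⊢ (q_1, x, Z) ⊢ (q_1, ε, BXZ)
All input consumed in state q_1 with stack BXZ.

BXZ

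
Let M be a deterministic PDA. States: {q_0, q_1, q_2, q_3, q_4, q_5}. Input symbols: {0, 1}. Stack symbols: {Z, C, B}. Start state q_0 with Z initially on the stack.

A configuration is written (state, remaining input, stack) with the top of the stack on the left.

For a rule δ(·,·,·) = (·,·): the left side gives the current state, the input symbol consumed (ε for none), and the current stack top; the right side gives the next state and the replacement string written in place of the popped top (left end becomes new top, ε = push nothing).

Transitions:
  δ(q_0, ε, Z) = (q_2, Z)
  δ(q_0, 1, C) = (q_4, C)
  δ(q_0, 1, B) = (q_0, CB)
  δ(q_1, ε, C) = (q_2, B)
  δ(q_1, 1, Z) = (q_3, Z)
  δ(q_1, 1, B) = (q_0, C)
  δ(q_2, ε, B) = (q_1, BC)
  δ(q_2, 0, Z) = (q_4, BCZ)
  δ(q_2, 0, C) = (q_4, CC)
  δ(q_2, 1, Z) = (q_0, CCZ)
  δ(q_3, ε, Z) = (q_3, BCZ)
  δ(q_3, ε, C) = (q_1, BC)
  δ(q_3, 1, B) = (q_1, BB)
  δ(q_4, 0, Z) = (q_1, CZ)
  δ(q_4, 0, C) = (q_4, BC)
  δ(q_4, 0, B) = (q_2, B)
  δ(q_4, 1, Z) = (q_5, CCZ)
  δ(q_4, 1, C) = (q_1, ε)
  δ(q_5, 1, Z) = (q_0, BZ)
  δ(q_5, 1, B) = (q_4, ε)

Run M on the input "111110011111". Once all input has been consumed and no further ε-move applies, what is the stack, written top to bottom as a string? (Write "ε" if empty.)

(q_0, 111110011111, Z)
  ε-move, top Z: go to q_2, push Z → (q_2, 111110011111, Z)
  read 1, top Z: go to q_0, push CCZ → (q_0, 11110011111, CCZ)
  read 1, top C: go to q_4, push C → (q_4, 1110011111, CCZ)
  read 1, top C: go to q_1, push ε → (q_1, 110011111, CZ)
  ε-move, top C: go to q_2, push B → (q_2, 110011111, BZ)
  ε-move, top B: go to q_1, push BC → (q_1, 110011111, BCZ)
  read 1, top B: go to q_0, push C → (q_0, 10011111, CCZ)
  read 1, top C: go to q_4, push C → (q_4, 0011111, CCZ)
  read 0, top C: go to q_4, push BC → (q_4, 011111, BCCZ)
  read 0, top B: go to q_2, push B → (q_2, 11111, BCCZ)
  ε-move, top B: go to q_1, push BC → (q_1, 11111, BCCCZ)
  read 1, top B: go to q_0, push C → (q_0, 1111, CCCCZ)
  read 1, top C: go to q_4, push C → (q_4, 111, CCCCZ)
  read 1, top C: go to q_1, push ε → (q_1, 11, CCCZ)
  ε-move, top C: go to q_2, push B → (q_2, 11, BCCZ)
  ε-move, top B: go to q_1, push BC → (q_1, 11, BCCCZ)
  read 1, top B: go to q_0, push C → (q_0, 1, CCCCZ)
  read 1, top C: go to q_4, push C → (q_4, ε, CCCCZ)
All input consumed in state q_4 with stack CCCCZ.

CCCCZ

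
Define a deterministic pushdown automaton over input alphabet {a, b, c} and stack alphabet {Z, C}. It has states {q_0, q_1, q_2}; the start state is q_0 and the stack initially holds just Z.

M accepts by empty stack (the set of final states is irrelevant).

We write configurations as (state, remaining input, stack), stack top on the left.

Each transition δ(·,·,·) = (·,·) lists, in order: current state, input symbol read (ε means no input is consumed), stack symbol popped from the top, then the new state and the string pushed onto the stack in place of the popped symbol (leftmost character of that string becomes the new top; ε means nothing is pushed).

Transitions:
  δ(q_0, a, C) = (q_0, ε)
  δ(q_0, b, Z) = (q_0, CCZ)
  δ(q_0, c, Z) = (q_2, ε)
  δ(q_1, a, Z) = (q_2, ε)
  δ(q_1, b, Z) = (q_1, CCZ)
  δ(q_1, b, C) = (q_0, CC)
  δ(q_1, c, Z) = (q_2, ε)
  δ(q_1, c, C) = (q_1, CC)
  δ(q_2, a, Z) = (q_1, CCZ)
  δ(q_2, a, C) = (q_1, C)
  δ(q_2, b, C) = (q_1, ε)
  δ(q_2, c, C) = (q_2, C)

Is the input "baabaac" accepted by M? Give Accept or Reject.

Accept

(q_0, baabaac, Z) ⊢ (q_0, aabaac, CCZ) ⊢ (q_0, abaac, CZ) ⊢ (q_0, baac, Z) ⊢ (q_0, aac, CCZ) ⊢ (q_0, ac, CZ) ⊢ (q_0, c, Z) ⊢ (q_2, ε, ε)
All input consumed and the stack is empty.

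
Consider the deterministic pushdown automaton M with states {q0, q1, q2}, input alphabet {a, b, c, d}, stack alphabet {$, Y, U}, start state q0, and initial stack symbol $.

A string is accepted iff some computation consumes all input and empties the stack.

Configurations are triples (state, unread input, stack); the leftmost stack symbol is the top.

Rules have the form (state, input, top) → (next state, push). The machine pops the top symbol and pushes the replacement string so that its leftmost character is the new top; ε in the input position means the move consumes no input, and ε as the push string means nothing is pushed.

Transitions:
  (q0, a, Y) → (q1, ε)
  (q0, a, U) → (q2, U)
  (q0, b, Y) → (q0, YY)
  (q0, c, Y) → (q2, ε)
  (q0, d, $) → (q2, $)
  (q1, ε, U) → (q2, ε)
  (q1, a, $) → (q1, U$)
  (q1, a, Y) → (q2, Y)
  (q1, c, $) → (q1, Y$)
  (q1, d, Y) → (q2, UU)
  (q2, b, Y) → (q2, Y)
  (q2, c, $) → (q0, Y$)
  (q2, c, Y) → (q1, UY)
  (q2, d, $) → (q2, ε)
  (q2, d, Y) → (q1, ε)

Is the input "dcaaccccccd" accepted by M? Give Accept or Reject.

(q0, dcaaccccccd, $) ⊢ (q2, caaccccccd, $) ⊢ (q0, aaccccccd, Y$) ⊢ (q1, accccccd, $) ⊢ (q1, ccccccd, U$) ⊢ (q2, ccccccd, $) ⊢ (q0, cccccd, Y$) ⊢ (q2, ccccd, $) ⊢ (q0, cccd, Y$) ⊢ (q2, ccd, $) ⊢ (q0, cd, Y$) ⊢ (q2, d, $) ⊢ (q2, ε, ε)
All input consumed and the stack is empty.

Accept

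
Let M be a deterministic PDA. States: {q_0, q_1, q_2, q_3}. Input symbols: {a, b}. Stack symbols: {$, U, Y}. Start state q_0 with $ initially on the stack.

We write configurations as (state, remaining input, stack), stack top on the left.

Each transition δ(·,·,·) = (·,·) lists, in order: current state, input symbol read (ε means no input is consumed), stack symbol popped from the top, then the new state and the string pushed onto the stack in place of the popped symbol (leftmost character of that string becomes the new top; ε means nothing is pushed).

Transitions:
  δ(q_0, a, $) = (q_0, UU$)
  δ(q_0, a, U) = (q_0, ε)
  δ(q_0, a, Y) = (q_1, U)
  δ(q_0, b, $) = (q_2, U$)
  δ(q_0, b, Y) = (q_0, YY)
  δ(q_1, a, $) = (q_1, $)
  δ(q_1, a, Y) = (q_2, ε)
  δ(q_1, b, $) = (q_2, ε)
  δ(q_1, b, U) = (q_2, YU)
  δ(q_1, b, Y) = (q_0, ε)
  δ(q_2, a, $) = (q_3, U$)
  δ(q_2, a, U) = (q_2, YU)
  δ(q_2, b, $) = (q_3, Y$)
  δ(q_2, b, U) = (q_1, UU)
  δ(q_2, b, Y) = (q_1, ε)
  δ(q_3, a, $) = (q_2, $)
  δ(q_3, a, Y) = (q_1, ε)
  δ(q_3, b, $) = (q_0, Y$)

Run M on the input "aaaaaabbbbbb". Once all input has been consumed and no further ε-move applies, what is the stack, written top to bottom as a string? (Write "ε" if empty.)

(q_0, aaaaaabbbbbb, $)
  read a, top $: go to q_0, push UU$ → (q_0, aaaaabbbbbb, UU$)
  read a, top U: go to q_0, push ε → (q_0, aaaabbbbbb, U$)
  read a, top U: go to q_0, push ε → (q_0, aaabbbbbb, $)
  read a, top $: go to q_0, push UU$ → (q_0, aabbbbbb, UU$)
  read a, top U: go to q_0, push ε → (q_0, abbbbbb, U$)
  read a, top U: go to q_0, push ε → (q_0, bbbbbb, $)
  read b, top $: go to q_2, push U$ → (q_2, bbbbb, U$)
  read b, top U: go to q_1, push UU → (q_1, bbbb, UU$)
  read b, top U: go to q_2, push YU → (q_2, bbb, YUU$)
  read b, top Y: go to q_1, push ε → (q_1, bb, UU$)
  read b, top U: go to q_2, push YU → (q_2, b, YUU$)
  read b, top Y: go to q_1, push ε → (q_1, ε, UU$)
All input consumed in state q_1 with stack UU$.

UU$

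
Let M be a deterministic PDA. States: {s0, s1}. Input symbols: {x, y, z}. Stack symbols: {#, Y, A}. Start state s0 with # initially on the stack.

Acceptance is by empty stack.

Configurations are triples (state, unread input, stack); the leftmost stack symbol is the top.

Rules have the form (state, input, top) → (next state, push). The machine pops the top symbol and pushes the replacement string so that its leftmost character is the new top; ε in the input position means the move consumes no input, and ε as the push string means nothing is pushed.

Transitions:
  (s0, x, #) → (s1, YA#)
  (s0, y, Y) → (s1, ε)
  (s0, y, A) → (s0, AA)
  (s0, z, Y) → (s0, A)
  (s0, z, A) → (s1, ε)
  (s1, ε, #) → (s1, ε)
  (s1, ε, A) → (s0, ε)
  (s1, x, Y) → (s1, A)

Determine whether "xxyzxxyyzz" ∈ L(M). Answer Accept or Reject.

Accept

(s0, xxyzxxyyzz, #)
  read x, top #: go to s1, push YA# → (s1, xyzxxyyzz, YA#)
  read x, top Y: go to s1, push A → (s1, yzxxyyzz, AA#)
  ε-move, top A: go to s0, push ε → (s0, yzxxyyzz, A#)
  read y, top A: go to s0, push AA → (s0, zxxyyzz, AA#)
  read z, top A: go to s1, push ε → (s1, xxyyzz, A#)
  ε-move, top A: go to s0, push ε → (s0, xxyyzz, #)
  read x, top #: go to s1, push YA# → (s1, xyyzz, YA#)
  read x, top Y: go to s1, push A → (s1, yyzz, AA#)
  ε-move, top A: go to s0, push ε → (s0, yyzz, A#)
  read y, top A: go to s0, push AA → (s0, yzz, AA#)
  read y, top A: go to s0, push AA → (s0, zz, AAA#)
  read z, top A: go to s1, push ε → (s1, z, AA#)
  ε-move, top A: go to s0, push ε → (s0, z, A#)
  read z, top A: go to s1, push ε → (s1, ε, #)
  ε-move, top #: go to s1, push ε → (s1, ε, ε)
All input consumed and the stack is empty.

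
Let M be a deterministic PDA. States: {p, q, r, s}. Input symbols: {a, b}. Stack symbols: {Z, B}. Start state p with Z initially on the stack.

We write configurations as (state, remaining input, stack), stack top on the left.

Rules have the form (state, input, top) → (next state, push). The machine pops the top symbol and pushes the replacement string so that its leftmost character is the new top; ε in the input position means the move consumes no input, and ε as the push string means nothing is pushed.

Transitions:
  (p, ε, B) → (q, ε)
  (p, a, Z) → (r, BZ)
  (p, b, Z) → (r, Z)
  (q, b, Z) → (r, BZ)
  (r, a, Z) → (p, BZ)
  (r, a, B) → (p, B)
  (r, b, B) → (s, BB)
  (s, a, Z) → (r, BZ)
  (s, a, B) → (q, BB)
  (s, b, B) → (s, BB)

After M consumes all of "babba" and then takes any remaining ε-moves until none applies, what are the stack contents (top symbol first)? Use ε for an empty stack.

BBBZ

(p, babba, Z)
  read b, top Z: go to r, push Z → (r, abba, Z)
  read a, top Z: go to p, push BZ → (p, bba, BZ)
  ε-move, top B: go to q, push ε → (q, bba, Z)
  read b, top Z: go to r, push BZ → (r, ba, BZ)
  read b, top B: go to s, push BB → (s, a, BBZ)
  read a, top B: go to q, push BB → (q, ε, BBBZ)
All input consumed in state q with stack BBBZ.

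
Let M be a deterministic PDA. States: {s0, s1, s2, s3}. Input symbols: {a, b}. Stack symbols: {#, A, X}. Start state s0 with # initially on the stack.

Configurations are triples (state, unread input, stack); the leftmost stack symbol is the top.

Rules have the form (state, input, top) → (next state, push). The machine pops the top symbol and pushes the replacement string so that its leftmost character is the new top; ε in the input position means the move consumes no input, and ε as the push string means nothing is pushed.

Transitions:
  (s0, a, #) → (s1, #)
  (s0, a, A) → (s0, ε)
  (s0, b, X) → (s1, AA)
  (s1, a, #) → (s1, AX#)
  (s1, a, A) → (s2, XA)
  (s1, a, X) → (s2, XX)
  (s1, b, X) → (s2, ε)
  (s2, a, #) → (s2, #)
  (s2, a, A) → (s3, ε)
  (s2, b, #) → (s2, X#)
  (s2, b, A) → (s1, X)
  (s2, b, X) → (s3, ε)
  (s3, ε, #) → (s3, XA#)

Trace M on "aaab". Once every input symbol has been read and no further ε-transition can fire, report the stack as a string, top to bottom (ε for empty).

(s0, aaab, #) ⊢ (s1, aab, #) ⊢ (s1, ab, AX#) ⊢ (s2, b, XAX#) ⊢ (s3, ε, AX#)
All input consumed in state s3 with stack AX#.

AX#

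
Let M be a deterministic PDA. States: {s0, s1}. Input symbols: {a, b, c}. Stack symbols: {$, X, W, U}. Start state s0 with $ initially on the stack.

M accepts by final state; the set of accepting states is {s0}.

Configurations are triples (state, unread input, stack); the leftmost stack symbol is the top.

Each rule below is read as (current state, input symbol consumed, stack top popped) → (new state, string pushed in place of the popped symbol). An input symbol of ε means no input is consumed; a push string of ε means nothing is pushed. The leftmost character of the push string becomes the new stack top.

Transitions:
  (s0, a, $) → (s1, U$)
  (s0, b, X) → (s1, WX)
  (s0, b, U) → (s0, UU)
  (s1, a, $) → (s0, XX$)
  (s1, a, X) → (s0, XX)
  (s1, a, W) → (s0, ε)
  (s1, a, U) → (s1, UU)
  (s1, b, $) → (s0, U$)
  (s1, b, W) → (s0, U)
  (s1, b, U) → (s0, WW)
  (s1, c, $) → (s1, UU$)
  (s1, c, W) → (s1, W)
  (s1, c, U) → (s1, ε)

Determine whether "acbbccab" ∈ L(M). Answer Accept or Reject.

(s0, acbbccab, $)
  read a, top $: go to s1, push U$ → (s1, cbbccab, U$)
  read c, top U: go to s1, push ε → (s1, bbccab, $)
  read b, top $: go to s0, push U$ → (s0, bccab, U$)
  read b, top U: go to s0, push UU → (s0, ccab, UU$)
No transition applies at (s0, ccab, UU$); input not fully consumed.

Reject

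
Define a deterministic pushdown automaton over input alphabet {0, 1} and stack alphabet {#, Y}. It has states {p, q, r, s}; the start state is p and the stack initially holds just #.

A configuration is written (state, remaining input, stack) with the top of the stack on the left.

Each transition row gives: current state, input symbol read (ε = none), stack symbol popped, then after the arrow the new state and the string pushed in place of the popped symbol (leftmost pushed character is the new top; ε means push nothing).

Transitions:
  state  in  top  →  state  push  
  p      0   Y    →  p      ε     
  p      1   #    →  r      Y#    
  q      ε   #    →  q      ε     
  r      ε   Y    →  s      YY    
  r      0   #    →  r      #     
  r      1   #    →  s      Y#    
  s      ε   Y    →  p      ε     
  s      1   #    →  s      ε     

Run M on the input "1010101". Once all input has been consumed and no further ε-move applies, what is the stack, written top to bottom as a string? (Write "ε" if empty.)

Y#

(p, 1010101, #)
  read 1, top #: go to r, push Y# → (r, 010101, Y#)
  ε-move, top Y: go to s, push YY → (s, 010101, YY#)
  ε-move, top Y: go to p, push ε → (p, 010101, Y#)
  read 0, top Y: go to p, push ε → (p, 10101, #)
  read 1, top #: go to r, push Y# → (r, 0101, Y#)
  ε-move, top Y: go to s, push YY → (s, 0101, YY#)
  ε-move, top Y: go to p, push ε → (p, 0101, Y#)
  read 0, top Y: go to p, push ε → (p, 101, #)
  read 1, top #: go to r, push Y# → (r, 01, Y#)
  ε-move, top Y: go to s, push YY → (s, 01, YY#)
  ε-move, top Y: go to p, push ε → (p, 01, Y#)
  read 0, top Y: go to p, push ε → (p, 1, #)
  read 1, top #: go to r, push Y# → (r, ε, Y#)
  ε-move, top Y: go to s, push YY → (s, ε, YY#)
  ε-move, top Y: go to p, push ε → (p, ε, Y#)
All input consumed in state p with stack Y#.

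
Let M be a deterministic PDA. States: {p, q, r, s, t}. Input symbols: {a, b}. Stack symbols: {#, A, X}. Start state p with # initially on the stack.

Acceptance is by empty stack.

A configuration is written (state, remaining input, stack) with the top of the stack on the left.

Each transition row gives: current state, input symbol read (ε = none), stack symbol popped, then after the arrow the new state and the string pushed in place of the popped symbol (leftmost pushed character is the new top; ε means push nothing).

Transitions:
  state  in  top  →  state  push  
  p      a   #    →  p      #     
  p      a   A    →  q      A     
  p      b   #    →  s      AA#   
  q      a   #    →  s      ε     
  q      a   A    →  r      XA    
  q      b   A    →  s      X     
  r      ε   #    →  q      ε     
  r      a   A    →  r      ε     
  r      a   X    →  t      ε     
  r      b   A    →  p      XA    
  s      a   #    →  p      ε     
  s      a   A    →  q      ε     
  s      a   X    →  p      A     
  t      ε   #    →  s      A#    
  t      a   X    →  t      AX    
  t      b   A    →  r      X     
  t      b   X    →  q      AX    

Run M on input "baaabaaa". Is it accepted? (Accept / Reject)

Accept

(p, baaabaaa, #)
  read b, top #: go to s, push AA# → (s, aaabaaa, AA#)
  read a, top A: go to q, push ε → (q, aabaaa, A#)
  read a, top A: go to r, push XA → (r, abaaa, XA#)
  read a, top X: go to t, push ε → (t, baaa, A#)
  read b, top A: go to r, push X → (r, aaa, X#)
  read a, top X: go to t, push ε → (t, aa, #)
  ε-move, top #: go to s, push A# → (s, aa, A#)
  read a, top A: go to q, push ε → (q, a, #)
  read a, top #: go to s, push ε → (s, ε, ε)
All input consumed and the stack is empty.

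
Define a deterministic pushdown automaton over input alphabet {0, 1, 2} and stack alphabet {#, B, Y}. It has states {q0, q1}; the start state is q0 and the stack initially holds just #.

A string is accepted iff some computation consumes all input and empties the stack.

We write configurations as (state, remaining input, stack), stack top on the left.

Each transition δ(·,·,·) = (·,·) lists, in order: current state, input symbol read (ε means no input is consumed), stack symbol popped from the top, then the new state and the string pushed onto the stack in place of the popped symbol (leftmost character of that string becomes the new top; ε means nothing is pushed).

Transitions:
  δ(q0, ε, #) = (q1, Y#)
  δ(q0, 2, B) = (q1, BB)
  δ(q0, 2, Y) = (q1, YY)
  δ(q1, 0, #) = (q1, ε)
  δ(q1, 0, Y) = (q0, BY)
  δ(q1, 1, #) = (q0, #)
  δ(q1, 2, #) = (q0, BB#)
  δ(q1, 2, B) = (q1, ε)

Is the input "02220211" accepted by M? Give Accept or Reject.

Reject

(q0, 02220211, #)
  ε-move, top #: go to q1, push Y# → (q1, 02220211, Y#)
  read 0, top Y: go to q0, push BY → (q0, 2220211, BY#)
  read 2, top B: go to q1, push BB → (q1, 220211, BBY#)
  read 2, top B: go to q1, push ε → (q1, 20211, BY#)
  read 2, top B: go to q1, push ε → (q1, 0211, Y#)
  read 0, top Y: go to q0, push BY → (q0, 211, BY#)
  read 2, top B: go to q1, push BB → (q1, 11, BBY#)
No transition applies at (q1, 11, BBY#); input not fully consumed.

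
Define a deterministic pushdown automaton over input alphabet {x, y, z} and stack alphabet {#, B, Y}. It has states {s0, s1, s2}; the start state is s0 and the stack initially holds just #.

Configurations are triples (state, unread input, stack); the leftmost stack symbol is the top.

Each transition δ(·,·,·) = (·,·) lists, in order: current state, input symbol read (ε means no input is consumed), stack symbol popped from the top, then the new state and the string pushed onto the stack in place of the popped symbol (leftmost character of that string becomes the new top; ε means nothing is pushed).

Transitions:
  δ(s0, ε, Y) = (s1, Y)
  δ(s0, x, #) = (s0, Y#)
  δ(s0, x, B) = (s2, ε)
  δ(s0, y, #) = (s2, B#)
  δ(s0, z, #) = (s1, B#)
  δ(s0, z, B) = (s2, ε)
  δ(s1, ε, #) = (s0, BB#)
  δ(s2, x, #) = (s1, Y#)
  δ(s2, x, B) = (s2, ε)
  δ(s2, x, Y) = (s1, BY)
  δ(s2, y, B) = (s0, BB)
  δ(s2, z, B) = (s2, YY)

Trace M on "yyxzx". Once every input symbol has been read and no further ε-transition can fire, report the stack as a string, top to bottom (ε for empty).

(s0, yyxzx, #)
  read y, top #: go to s2, push B# → (s2, yxzx, B#)
  read y, top B: go to s0, push BB → (s0, xzx, BB#)
  read x, top B: go to s2, push ε → (s2, zx, B#)
  read z, top B: go to s2, push YY → (s2, x, YY#)
  read x, top Y: go to s1, push BY → (s1, ε, BYY#)
All input consumed in state s1 with stack BYY#.

BYY#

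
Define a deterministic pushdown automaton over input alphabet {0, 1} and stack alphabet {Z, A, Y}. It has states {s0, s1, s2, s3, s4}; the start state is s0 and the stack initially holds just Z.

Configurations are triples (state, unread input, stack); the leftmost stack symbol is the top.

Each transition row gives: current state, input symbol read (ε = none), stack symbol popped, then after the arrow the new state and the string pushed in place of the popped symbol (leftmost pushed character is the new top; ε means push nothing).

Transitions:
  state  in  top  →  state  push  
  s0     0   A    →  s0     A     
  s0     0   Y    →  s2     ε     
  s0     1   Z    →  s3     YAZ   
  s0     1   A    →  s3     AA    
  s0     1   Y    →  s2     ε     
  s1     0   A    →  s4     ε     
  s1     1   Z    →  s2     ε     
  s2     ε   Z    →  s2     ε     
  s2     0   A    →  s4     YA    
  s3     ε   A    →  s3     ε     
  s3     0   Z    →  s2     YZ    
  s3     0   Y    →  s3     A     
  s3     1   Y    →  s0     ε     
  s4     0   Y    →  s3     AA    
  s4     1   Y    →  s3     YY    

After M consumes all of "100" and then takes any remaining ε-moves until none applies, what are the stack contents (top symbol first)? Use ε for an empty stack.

(s0, 100, Z)
  read 1, top Z: go to s3, push YAZ → (s3, 00, YAZ)
  read 0, top Y: go to s3, push A → (s3, 0, AAZ)
  ε-move, top A: go to s3, push ε → (s3, 0, AZ)
  ε-move, top A: go to s3, push ε → (s3, 0, Z)
  read 0, top Z: go to s2, push YZ → (s2, ε, YZ)
All input consumed in state s2 with stack YZ.

YZ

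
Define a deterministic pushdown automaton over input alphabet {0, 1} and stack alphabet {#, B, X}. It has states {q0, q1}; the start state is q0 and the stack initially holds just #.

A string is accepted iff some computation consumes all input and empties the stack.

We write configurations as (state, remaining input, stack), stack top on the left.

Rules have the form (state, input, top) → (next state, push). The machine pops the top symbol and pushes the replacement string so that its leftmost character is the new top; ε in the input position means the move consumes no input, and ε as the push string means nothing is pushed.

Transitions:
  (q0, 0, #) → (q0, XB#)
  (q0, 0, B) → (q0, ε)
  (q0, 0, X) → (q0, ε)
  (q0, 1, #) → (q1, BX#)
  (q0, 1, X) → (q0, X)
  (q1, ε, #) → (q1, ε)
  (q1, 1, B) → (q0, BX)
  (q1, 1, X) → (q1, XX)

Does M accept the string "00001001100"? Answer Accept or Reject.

Reject

(q0, 00001001100, #)
  read 0, top #: go to q0, push XB# → (q0, 0001001100, XB#)
  read 0, top X: go to q0, push ε → (q0, 001001100, B#)
  read 0, top B: go to q0, push ε → (q0, 01001100, #)
  read 0, top #: go to q0, push XB# → (q0, 1001100, XB#)
  read 1, top X: go to q0, push X → (q0, 001100, XB#)
  read 0, top X: go to q0, push ε → (q0, 01100, B#)
  read 0, top B: go to q0, push ε → (q0, 1100, #)
  read 1, top #: go to q1, push BX# → (q1, 100, BX#)
  read 1, top B: go to q0, push BX → (q0, 00, BXX#)
  read 0, top B: go to q0, push ε → (q0, 0, XX#)
  read 0, top X: go to q0, push ε → (q0, ε, X#)
All input consumed; stack is X#, not empty, and no further ε-move applies.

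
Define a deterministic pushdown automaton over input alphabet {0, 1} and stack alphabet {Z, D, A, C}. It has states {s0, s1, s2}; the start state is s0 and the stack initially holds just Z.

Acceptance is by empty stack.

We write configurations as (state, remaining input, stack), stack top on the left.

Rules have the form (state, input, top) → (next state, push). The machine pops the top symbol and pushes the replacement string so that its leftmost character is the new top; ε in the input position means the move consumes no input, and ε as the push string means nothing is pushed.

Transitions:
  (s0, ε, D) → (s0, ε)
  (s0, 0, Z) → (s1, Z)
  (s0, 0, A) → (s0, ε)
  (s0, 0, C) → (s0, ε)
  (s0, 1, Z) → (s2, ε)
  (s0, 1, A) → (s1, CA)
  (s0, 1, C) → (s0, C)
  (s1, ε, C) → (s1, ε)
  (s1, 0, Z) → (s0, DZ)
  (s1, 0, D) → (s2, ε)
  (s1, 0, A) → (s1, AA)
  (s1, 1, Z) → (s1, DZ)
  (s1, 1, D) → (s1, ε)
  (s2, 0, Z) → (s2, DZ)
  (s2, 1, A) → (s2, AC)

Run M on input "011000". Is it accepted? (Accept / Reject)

(s0, 011000, Z)
  read 0, top Z: go to s1, push Z → (s1, 11000, Z)
  read 1, top Z: go to s1, push DZ → (s1, 1000, DZ)
  read 1, top D: go to s1, push ε → (s1, 000, Z)
  read 0, top Z: go to s0, push DZ → (s0, 00, DZ)
  ε-move, top D: go to s0, push ε → (s0, 00, Z)
  read 0, top Z: go to s1, push Z → (s1, 0, Z)
  read 0, top Z: go to s0, push DZ → (s0, ε, DZ)
  ε-move, top D: go to s0, push ε → (s0, ε, Z)
All input consumed; stack is Z, not empty, and no further ε-move applies.

Reject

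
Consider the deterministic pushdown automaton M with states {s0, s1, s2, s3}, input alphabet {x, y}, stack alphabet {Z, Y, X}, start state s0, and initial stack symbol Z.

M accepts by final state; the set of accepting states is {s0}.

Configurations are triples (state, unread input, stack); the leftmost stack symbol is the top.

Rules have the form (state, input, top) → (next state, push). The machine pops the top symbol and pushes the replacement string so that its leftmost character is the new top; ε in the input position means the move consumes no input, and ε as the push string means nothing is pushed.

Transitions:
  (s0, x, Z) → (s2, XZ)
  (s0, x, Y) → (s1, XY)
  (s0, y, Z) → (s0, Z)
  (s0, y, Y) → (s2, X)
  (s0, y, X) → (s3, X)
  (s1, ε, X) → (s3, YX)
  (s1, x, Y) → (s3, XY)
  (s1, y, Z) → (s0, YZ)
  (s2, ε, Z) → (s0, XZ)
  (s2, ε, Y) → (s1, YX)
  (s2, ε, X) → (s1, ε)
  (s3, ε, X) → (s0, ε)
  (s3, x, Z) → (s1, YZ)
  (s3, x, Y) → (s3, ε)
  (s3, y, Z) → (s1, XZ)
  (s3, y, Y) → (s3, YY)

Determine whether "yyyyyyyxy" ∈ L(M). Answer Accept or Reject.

(s0, yyyyyyyxy, Z)
  read y, top Z: go to s0, push Z → (s0, yyyyyyxy, Z)
  read y, top Z: go to s0, push Z → (s0, yyyyyxy, Z)
  read y, top Z: go to s0, push Z → (s0, yyyyxy, Z)
  read y, top Z: go to s0, push Z → (s0, yyyxy, Z)
  read y, top Z: go to s0, push Z → (s0, yyxy, Z)
  read y, top Z: go to s0, push Z → (s0, yxy, Z)
  read y, top Z: go to s0, push Z → (s0, xy, Z)
  read x, top Z: go to s2, push XZ → (s2, y, XZ)
  ε-move, top X: go to s1, push ε → (s1, y, Z)
  read y, top Z: go to s0, push YZ → (s0, ε, YZ)
All input consumed; state s0 ∈ F.

Accept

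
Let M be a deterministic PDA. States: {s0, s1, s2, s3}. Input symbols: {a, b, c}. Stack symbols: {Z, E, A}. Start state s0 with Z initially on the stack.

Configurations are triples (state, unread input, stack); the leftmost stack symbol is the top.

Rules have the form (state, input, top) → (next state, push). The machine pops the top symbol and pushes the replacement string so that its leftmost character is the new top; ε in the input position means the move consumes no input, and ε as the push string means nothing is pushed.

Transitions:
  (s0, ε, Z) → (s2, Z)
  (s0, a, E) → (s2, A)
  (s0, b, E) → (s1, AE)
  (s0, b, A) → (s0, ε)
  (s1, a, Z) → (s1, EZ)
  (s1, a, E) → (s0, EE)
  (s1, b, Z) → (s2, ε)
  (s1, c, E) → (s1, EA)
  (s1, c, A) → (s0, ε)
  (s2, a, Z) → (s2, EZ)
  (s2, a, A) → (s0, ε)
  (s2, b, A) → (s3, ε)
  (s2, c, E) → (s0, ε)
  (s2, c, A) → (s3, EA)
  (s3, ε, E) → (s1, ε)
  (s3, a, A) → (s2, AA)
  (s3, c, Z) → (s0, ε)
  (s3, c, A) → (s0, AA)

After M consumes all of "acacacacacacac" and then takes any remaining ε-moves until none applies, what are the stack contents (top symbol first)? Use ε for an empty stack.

Z

(s0, acacacacacacac, Z)
  ε-move, top Z: go to s2, push Z → (s2, acacacacacacac, Z)
  read a, top Z: go to s2, push EZ → (s2, cacacacacacac, EZ)
  read c, top E: go to s0, push ε → (s0, acacacacacac, Z)
  ε-move, top Z: go to s2, push Z → (s2, acacacacacac, Z)
  read a, top Z: go to s2, push EZ → (s2, cacacacacac, EZ)
  read c, top E: go to s0, push ε → (s0, acacacacac, Z)
  ε-move, top Z: go to s2, push Z → (s2, acacacacac, Z)
  read a, top Z: go to s2, push EZ → (s2, cacacacac, EZ)
  read c, top E: go to s0, push ε → (s0, acacacac, Z)
  ε-move, top Z: go to s2, push Z → (s2, acacacac, Z)
  read a, top Z: go to s2, push EZ → (s2, cacacac, EZ)
  read c, top E: go to s0, push ε → (s0, acacac, Z)
  ε-move, top Z: go to s2, push Z → (s2, acacac, Z)
  read a, top Z: go to s2, push EZ → (s2, cacac, EZ)
  read c, top E: go to s0, push ε → (s0, acac, Z)
  ε-move, top Z: go to s2, push Z → (s2, acac, Z)
  read a, top Z: go to s2, push EZ → (s2, cac, EZ)
  read c, top E: go to s0, push ε → (s0, ac, Z)
  ε-move, top Z: go to s2, push Z → (s2, ac, Z)
  read a, top Z: go to s2, push EZ → (s2, c, EZ)
  read c, top E: go to s0, push ε → (s0, ε, Z)
  ε-move, top Z: go to s2, push Z → (s2, ε, Z)
All input consumed in state s2 with stack Z.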